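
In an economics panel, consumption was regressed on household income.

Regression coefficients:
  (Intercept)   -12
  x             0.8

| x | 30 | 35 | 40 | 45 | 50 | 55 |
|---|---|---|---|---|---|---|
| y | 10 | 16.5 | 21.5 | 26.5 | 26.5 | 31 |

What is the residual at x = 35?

r = 0.5

ŷ = -12 + 0.8·35 = 16
r = 16.5 − 16 = 0.5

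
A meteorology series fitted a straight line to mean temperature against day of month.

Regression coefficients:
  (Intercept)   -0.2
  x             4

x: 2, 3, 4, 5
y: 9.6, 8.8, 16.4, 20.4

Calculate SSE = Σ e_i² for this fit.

x=2: ŷ = -0.2 + 4·2 = 7.8; e = 9.6 − 7.8 = 1.8
x=3: ŷ = -0.2 + 4·3 = 11.8; e = 8.8 − 11.8 = -3
x=4: ŷ = -0.2 + 4·4 = 15.8; e = 16.4 − 15.8 = 0.6
x=5: ŷ = -0.2 + 4·5 = 19.8; e = 20.4 − 19.8 = 0.6
SSE = 3.24 + 9 + 0.36 + 0.36 = 12.96

SSE = 12.96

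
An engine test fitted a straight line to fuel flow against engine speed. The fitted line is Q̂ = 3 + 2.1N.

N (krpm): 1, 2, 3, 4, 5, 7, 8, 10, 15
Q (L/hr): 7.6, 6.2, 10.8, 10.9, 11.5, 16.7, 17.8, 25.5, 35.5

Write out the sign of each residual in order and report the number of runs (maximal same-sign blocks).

5 runs

N=1: Q̂ = 3 + 2.1·1 = 5.1; e = 7.6 − 5.1 = 2.5
N=2: Q̂ = 3 + 2.1·2 = 7.2; e = 6.2 − 7.2 = -1
N=3: Q̂ = 3 + 2.1·3 = 9.3; e = 10.8 − 9.3 = 1.5
N=4: Q̂ = 3 + 2.1·4 = 11.4; e = 10.9 − 11.4 = -0.5
N=5: Q̂ = 3 + 2.1·5 = 13.5; e = 11.5 − 13.5 = -2
N=7: Q̂ = 3 + 2.1·7 = 17.7; e = 16.7 − 17.7 = -1
N=8: Q̂ = 3 + 2.1·8 = 19.8; e = 17.8 − 19.8 = -2
N=10: Q̂ = 3 + 2.1·10 = 24; e = 25.5 − 24 = 1.5
N=15: Q̂ = 3 + 2.1·15 = 34.5; e = 35.5 − 34.5 = 1
Signs: + − + − − − − + +
Runs: +×1, −×1, +×1, −×4, +×2 → 5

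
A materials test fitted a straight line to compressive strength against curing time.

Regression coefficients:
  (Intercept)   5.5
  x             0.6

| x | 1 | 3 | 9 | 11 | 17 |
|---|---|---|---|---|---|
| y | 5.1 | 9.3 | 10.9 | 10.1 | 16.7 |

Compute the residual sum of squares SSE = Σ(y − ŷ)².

x=1: ŷ = 5.5 + 0.6·1 = 6.1; e = 5.1 − 6.1 = -1
x=3: ŷ = 5.5 + 0.6·3 = 7.3; e = 9.3 − 7.3 = 2
x=9: ŷ = 5.5 + 0.6·9 = 10.9; e = 10.9 − 10.9 = 0
x=11: ŷ = 5.5 + 0.6·11 = 12.1; e = 10.1 − 12.1 = -2
x=17: ŷ = 5.5 + 0.6·17 = 15.7; e = 16.7 − 15.7 = 1
SSE = 1 + 4 + 0 + 4 + 1 = 10

SSE = 10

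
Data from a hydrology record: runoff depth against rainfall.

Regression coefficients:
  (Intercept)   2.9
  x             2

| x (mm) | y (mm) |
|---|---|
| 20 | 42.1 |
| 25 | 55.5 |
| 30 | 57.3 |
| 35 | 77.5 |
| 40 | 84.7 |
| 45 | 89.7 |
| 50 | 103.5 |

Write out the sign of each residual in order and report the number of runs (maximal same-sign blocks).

6 runs

x=20: ŷ = 2.9 + 2·20 = 42.9; e = 42.1 − 42.9 = -0.8
x=25: ŷ = 2.9 + 2·25 = 52.9; e = 55.5 − 52.9 = 2.6
x=30: ŷ = 2.9 + 2·30 = 62.9; e = 57.3 − 62.9 = -5.6
x=35: ŷ = 2.9 + 2·35 = 72.9; e = 77.5 − 72.9 = 4.6
x=40: ŷ = 2.9 + 2·40 = 82.9; e = 84.7 − 82.9 = 1.8
x=45: ŷ = 2.9 + 2·45 = 92.9; e = 89.7 − 92.9 = -3.2
x=50: ŷ = 2.9 + 2·50 = 102.9; e = 103.5 − 102.9 = 0.6
Signs: − + − + + − +
Runs: −×1, +×1, −×1, +×2, −×1, +×1 → 6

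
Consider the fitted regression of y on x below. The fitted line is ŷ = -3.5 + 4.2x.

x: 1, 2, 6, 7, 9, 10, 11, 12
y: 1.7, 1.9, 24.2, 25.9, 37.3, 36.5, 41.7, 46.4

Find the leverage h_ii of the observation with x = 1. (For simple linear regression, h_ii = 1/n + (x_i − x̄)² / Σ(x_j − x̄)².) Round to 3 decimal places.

h = 0.463

x̄ = (1 + 2 + 6 + 7 + 9 + 10 + 11 + 12)/8 = 7.25
Σ(x − x̄)² = 39.0625 + 27.5625 + 1.5625 + 0.0625 + 3.0625 + 7.5625 + 14.0625 + 22.5625 = 115.5
h = 1/8 + (-6.25)²/115.5 = 0.125 + 0.338203 = 0.463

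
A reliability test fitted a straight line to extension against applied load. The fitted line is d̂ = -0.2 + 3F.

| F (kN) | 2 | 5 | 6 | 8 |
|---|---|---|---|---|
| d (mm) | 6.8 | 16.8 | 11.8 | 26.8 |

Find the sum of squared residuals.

F=2: d̂ = -0.2 + 3·2 = 5.8; e = 6.8 − 5.8 = 1
F=5: d̂ = -0.2 + 3·5 = 14.8; e = 16.8 − 14.8 = 2
F=6: d̂ = -0.2 + 3·6 = 17.8; e = 11.8 − 17.8 = -6
F=8: d̂ = -0.2 + 3·8 = 23.8; e = 26.8 − 23.8 = 3
SSE = 1 + 4 + 36 + 9 = 50

SSE = 50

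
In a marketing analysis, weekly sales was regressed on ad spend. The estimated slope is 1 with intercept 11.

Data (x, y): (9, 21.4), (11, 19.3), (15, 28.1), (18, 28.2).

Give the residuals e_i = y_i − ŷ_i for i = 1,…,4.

1.4, -2.7, 2.1, -0.8

x=9: ŷ = 11 + 9 = 20; e = 21.4 − 20 = 1.4
x=11: ŷ = 11 + 11 = 22; e = 19.3 − 22 = -2.7
x=15: ŷ = 11 + 15 = 26; e = 28.1 − 26 = 2.1
x=18: ŷ = 11 + 18 = 29; e = 28.2 − 29 = -0.8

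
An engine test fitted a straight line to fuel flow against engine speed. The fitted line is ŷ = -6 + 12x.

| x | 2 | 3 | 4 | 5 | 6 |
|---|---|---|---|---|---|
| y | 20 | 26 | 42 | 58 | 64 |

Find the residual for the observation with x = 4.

r = 0

ŷ = -6 + 12·4 = 42
r = 42 − 42 = 0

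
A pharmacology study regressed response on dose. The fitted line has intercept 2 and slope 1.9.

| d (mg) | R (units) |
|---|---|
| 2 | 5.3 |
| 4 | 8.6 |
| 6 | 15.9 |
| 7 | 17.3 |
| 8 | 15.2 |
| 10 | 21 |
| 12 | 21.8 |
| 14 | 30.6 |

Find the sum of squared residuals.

d=2: R̂ = 2 + 1.9·2 = 5.8; e = 5.3 − 5.8 = -0.5
d=4: R̂ = 2 + 1.9·4 = 9.6; e = 8.6 − 9.6 = -1
d=6: R̂ = 2 + 1.9·6 = 13.4; e = 15.9 − 13.4 = 2.5
d=7: R̂ = 2 + 1.9·7 = 15.3; e = 17.3 − 15.3 = 2
d=8: R̂ = 2 + 1.9·8 = 17.2; e = 15.2 − 17.2 = -2
d=10: R̂ = 2 + 1.9·10 = 21; e = 21 − 21 = 0
d=12: R̂ = 2 + 1.9·12 = 24.8; e = 21.8 − 24.8 = -3
d=14: R̂ = 2 + 1.9·14 = 28.6; e = 30.6 − 28.6 = 2
SSE = 0.25 + 1 + 6.25 + 4 + 4 + 0 + 9 + 4 = 28.5

SSE = 28.5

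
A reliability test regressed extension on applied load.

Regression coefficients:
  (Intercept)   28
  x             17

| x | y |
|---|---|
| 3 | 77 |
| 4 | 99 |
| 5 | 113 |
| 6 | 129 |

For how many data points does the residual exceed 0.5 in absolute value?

x=3: ŷ = 28 + 17·3 = 79; r = 77 − 79 = -2
x=4: ŷ = 28 + 17·4 = 96; r = 99 − 96 = 3
x=5: ŷ = 28 + 17·5 = 113; r = 113 − 113 = 0
x=6: ŷ = 28 + 17·6 = 130; r = 129 − 130 = -1
|r| > 0.5: x=3 (|r|=2), x=4 (|r|=3), x=6 (|r|=1) → 3

3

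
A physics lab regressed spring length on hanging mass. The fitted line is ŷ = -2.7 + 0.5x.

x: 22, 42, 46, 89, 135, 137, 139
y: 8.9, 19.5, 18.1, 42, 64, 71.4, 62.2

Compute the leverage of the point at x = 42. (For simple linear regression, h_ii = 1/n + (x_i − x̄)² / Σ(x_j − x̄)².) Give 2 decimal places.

x̄ = (22 + 42 + 46 + 89 + 135 + 137 + 139)/7 = 87.1429
Σ(x − x̄)² = 4243.59 + 2037.88 + 1692.73 + 3.44898 + 2290.31 + 2485.73 + 2689.16 = 15442.9
h = 1/7 + (-45.1429)²/15442.9 = 0.142857 + 0.131962 = 0.27

h = 0.27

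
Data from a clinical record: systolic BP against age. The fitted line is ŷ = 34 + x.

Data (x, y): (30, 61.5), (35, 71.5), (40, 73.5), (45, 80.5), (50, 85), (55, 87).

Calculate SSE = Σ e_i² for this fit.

x=30: ŷ = 34 + 30 = 64; e = 61.5 − 64 = -2.5
x=35: ŷ = 34 + 35 = 69; e = 71.5 − 69 = 2.5
x=40: ŷ = 34 + 40 = 74; e = 73.5 − 74 = -0.5
x=45: ŷ = 34 + 45 = 79; e = 80.5 − 79 = 1.5
x=50: ŷ = 34 + 50 = 84; e = 85 − 84 = 1
x=55: ŷ = 34 + 55 = 89; e = 87 − 89 = -2
SSE = 6.25 + 6.25 + 0.25 + 2.25 + 1 + 4 = 20

SSE = 20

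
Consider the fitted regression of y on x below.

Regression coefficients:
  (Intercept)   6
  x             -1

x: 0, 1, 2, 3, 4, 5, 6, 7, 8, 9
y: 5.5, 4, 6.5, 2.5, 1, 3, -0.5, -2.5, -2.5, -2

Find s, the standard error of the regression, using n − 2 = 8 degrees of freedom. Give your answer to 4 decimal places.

s = 1.4361

x=0: ŷ = 6 − 0 = 6; e = 5.5 − 6 = -0.5
x=1: ŷ = 6 − 1 = 5; e = 4 − 5 = -1
x=2: ŷ = 6 − 2 = 4; e = 6.5 − 4 = 2.5
x=3: ŷ = 6 − 3 = 3; e = 2.5 − 3 = -0.5
x=4: ŷ = 6 − 4 = 2; e = 1 − 2 = -1
x=5: ŷ = 6 − 5 = 1; e = 3 − 1 = 2
x=6: ŷ = 6 − 6 = 0; e = -0.5 − 0 = -0.5
x=7: ŷ = 6 − 7 = -1; e = -2.5 − (-1) = -1.5
x=8: ŷ = 6 − 8 = -2; e = -2.5 − (-2) = -0.5
x=9: ŷ = 6 − 9 = -3; e = -2 − (-3) = 1
SSE = 0.25 + 1 + 6.25 + 0.25 + 1 + 4 + 0.25 + 2.25 + 0.25 + 1 = 16.5
s = √(16.5/8) = √2.0625 ≈ 1.4361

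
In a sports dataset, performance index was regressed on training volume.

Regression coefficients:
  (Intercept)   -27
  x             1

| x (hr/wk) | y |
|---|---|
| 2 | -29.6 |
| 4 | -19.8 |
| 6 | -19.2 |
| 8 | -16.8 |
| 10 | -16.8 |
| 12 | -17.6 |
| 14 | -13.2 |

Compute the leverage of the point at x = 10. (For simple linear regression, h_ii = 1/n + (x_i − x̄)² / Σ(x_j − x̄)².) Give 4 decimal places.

x̄ = (2 + 4 + 6 + 8 + 10 + 12 + 14)/7 = 8
Σ(x − x̄)² = 36 + 16 + 4 + 0 + 4 + 16 + 36 = 112
h = 1/7 + (2)²/112 = 0.142857 + 0.0357143 = 0.1786

h = 0.1786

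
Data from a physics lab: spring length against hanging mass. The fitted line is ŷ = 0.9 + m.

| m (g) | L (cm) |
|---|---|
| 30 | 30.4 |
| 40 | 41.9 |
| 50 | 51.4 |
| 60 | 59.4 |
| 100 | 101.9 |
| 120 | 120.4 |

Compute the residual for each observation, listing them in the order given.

m=30: ŷ = 0.9 + 30 = 30.9; e = 30.4 − 30.9 = -0.5
m=40: ŷ = 0.9 + 40 = 40.9; e = 41.9 − 40.9 = 1
m=50: ŷ = 0.9 + 50 = 50.9; e = 51.4 − 50.9 = 0.5
m=60: ŷ = 0.9 + 60 = 60.9; e = 59.4 − 60.9 = -1.5
m=100: ŷ = 0.9 + 100 = 100.9; e = 101.9 − 100.9 = 1
m=120: ŷ = 0.9 + 120 = 120.9; e = 120.4 − 120.9 = -0.5

-0.5, 1, 0.5, -1.5, 1, -0.5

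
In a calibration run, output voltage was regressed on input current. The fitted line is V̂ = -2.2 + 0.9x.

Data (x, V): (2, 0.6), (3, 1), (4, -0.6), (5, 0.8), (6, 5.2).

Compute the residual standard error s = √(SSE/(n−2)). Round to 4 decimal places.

s = 1.9579

x=2: V̂ = -2.2 + 0.9·2 = -0.4; e = 0.6 − (-0.4) = 1
x=3: V̂ = -2.2 + 0.9·3 = 0.5; e = 1 − 0.5 = 0.5
x=4: V̂ = -2.2 + 0.9·4 = 1.4; e = -0.6 − 1.4 = -2
x=5: V̂ = -2.2 + 0.9·5 = 2.3; e = 0.8 − 2.3 = -1.5
x=6: V̂ = -2.2 + 0.9·6 = 3.2; e = 5.2 − 3.2 = 2
SSE = 1 + 0.25 + 4 + 2.25 + 4 = 11.5
s = √(11.5/3) = √3.83333 ≈ 1.9579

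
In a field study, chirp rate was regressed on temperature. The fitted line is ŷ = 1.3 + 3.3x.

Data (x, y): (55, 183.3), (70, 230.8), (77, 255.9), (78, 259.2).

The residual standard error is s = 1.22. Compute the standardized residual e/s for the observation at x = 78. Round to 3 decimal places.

0.410

ŷ = 1.3 + 3.3·78 = 258.7
e = 259.2 − 258.7 = 0.5
e/s = 0.5 / 1.22 = 0.410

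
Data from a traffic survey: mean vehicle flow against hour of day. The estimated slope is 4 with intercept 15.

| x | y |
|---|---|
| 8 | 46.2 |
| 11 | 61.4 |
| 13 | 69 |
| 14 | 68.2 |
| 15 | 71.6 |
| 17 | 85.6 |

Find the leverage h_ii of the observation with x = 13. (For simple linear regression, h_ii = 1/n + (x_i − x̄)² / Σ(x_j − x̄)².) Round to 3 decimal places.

h = 0.167

x̄ = (8 + 11 + 13 + 14 + 15 + 17)/6 = 13
Σ(x − x̄)² = 25 + 4 + 0 + 1 + 4 + 16 = 50
h = 1/6 + (0)²/50 = 0.166667 + 0 = 0.167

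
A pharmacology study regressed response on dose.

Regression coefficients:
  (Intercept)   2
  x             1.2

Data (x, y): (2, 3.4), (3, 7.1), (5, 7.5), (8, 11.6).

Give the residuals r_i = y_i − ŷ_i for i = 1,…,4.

x=2: ŷ = 2 + 1.2·2 = 4.4; r = 3.4 − 4.4 = -1
x=3: ŷ = 2 + 1.2·3 = 5.6; r = 7.1 − 5.6 = 1.5
x=5: ŷ = 2 + 1.2·5 = 8; r = 7.5 − 8 = -0.5
x=8: ŷ = 2 + 1.2·8 = 11.6; r = 11.6 − 11.6 = 0

-1, 1.5, -0.5, 0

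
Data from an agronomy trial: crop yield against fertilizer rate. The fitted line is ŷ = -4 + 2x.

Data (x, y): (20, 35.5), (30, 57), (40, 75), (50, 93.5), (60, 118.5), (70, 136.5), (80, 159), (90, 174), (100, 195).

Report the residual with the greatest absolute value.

x=20: ŷ = -4 + 2·20 = 36; r = 35.5 − 36 = -0.5
x=30: ŷ = -4 + 2·30 = 56; r = 57 − 56 = 1
x=40: ŷ = -4 + 2·40 = 76; r = 75 − 76 = -1
x=50: ŷ = -4 + 2·50 = 96; r = 93.5 − 96 = -2.5
x=60: ŷ = -4 + 2·60 = 116; r = 118.5 − 116 = 2.5
x=70: ŷ = -4 + 2·70 = 136; r = 136.5 − 136 = 0.5
x=80: ŷ = -4 + 2·80 = 156; r = 159 − 156 = 3
x=90: ŷ = -4 + 2·90 = 176; r = 174 − 176 = -2
x=100: ŷ = -4 + 2·100 = 196; r = 195 − 196 = -1
Largest |r| is 3 at x = 80, residual 3.

r = 3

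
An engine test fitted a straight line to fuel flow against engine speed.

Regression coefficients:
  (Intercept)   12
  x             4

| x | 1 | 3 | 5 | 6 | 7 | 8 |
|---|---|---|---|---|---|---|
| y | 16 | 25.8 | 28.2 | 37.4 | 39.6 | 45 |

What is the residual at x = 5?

ŷ = 12 + 4·5 = 32
r = 28.2 − 32 = -3.8

r = -3.8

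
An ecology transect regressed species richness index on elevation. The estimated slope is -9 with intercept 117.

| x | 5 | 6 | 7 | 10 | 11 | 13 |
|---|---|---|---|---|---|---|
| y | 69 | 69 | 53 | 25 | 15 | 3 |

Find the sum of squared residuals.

x=5: ŷ = 117 − 9·5 = 72; r = 69 − 72 = -3
x=6: ŷ = 117 − 9·6 = 63; r = 69 − 63 = 6
x=7: ŷ = 117 − 9·7 = 54; r = 53 − 54 = -1
x=10: ŷ = 117 − 9·10 = 27; r = 25 − 27 = -2
x=11: ŷ = 117 − 9·11 = 18; r = 15 − 18 = -3
x=13: ŷ = 117 − 9·13 = 0; r = 3 − 0 = 3
SSE = 9 + 36 + 1 + 4 + 9 + 9 = 68

SSE = 68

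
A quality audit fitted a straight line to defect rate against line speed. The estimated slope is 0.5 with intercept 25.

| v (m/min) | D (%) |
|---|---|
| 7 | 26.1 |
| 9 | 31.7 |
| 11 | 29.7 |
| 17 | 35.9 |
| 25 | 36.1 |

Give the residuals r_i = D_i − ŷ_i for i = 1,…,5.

-2.4, 2.2, -0.8, 2.4, -1.4

v=7: ŷ = 25 + 0.5·7 = 28.5; r = 26.1 − 28.5 = -2.4
v=9: ŷ = 25 + 0.5·9 = 29.5; r = 31.7 − 29.5 = 2.2
v=11: ŷ = 25 + 0.5·11 = 30.5; r = 29.7 − 30.5 = -0.8
v=17: ŷ = 25 + 0.5·17 = 33.5; r = 35.9 − 33.5 = 2.4
v=25: ŷ = 25 + 0.5·25 = 37.5; r = 36.1 − 37.5 = -1.4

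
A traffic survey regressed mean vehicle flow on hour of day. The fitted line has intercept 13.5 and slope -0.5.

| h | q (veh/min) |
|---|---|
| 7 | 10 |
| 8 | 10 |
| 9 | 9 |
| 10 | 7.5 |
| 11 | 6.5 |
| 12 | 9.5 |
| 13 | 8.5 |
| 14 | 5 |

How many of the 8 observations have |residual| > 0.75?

5

h=7: ŷ = 13.5 − 0.5·7 = 10; r = 10 − 10 = 0
h=8: ŷ = 13.5 − 0.5·8 = 9.5; r = 10 − 9.5 = 0.5
h=9: ŷ = 13.5 − 0.5·9 = 9; r = 9 − 9 = 0
h=10: ŷ = 13.5 − 0.5·10 = 8.5; r = 7.5 − 8.5 = -1
h=11: ŷ = 13.5 − 0.5·11 = 8; r = 6.5 − 8 = -1.5
h=12: ŷ = 13.5 − 0.5·12 = 7.5; r = 9.5 − 7.5 = 2
h=13: ŷ = 13.5 − 0.5·13 = 7; r = 8.5 − 7 = 1.5
h=14: ŷ = 13.5 − 0.5·14 = 6.5; r = 5 − 6.5 = -1.5
|r| > 0.75: h=10 (|r|=1), h=11 (|r|=1.5), h=12 (|r|=2), h=13 (|r|=1.5), h=14 (|r|=1.5) → 5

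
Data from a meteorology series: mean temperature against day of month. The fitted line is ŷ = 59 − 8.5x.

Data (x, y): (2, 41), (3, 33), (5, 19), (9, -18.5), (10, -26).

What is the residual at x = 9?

e = -1

ŷ = 59 − 8.5·9 = -17.5
e = -18.5 − (-17.5) = -1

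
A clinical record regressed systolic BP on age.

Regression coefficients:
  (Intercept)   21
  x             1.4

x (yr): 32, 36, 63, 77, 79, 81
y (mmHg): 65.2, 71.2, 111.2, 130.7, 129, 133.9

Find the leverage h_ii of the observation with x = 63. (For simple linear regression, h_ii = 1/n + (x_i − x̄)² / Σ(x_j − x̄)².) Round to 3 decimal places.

x̄ = (32 + 36 + 63 + 77 + 79 + 81)/6 = 61.3333
Σ(x − x̄)² = 860.444 + 641.778 + 2.77778 + 245.444 + 312.111 + 386.778 = 2449.33
h = 1/6 + (1.66667)²/2449.33 = 0.166667 + 0.0011341 = 0.168

h = 0.168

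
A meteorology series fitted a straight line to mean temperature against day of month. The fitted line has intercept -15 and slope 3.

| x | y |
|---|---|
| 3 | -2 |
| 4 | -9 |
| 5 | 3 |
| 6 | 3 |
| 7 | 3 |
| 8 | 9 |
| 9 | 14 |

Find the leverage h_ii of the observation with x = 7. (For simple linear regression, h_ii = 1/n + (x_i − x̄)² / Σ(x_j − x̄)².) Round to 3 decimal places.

x̄ = (3 + 4 + 5 + 6 + 7 + 8 + 9)/7 = 6
Σ(x − x̄)² = 9 + 4 + 1 + 0 + 1 + 4 + 9 = 28
h = 1/7 + (1)²/28 = 0.142857 + 0.0357143 = 0.179

h = 0.179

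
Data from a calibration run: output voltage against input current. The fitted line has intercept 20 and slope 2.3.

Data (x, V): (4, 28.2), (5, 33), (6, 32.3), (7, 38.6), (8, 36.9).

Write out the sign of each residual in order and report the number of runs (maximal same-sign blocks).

5 runs

x=4: V̂ = 20 + 2.3·4 = 29.2; r = 28.2 − 29.2 = -1
x=5: V̂ = 20 + 2.3·5 = 31.5; r = 33 − 31.5 = 1.5
x=6: V̂ = 20 + 2.3·6 = 33.8; r = 32.3 − 33.8 = -1.5
x=7: V̂ = 20 + 2.3·7 = 36.1; r = 38.6 − 36.1 = 2.5
x=8: V̂ = 20 + 2.3·8 = 38.4; r = 36.9 − 38.4 = -1.5
Signs: − + − + −
Runs: −×1, +×1, −×1, +×1, −×1 → 5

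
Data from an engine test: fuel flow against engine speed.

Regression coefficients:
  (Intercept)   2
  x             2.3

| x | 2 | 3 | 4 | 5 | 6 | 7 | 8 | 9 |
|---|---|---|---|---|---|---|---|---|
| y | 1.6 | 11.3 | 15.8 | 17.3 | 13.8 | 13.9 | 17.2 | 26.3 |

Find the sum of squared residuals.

x=2: ŷ = 2 + 2.3·2 = 6.6; e = 1.6 − 6.6 = -5
x=3: ŷ = 2 + 2.3·3 = 8.9; e = 11.3 − 8.9 = 2.4
x=4: ŷ = 2 + 2.3·4 = 11.2; e = 15.8 − 11.2 = 4.6
x=5: ŷ = 2 + 2.3·5 = 13.5; e = 17.3 − 13.5 = 3.8
x=6: ŷ = 2 + 2.3·6 = 15.8; e = 13.8 − 15.8 = -2
x=7: ŷ = 2 + 2.3·7 = 18.1; e = 13.9 − 18.1 = -4.2
x=8: ŷ = 2 + 2.3·8 = 20.4; e = 17.2 − 20.4 = -3.2
x=9: ŷ = 2 + 2.3·9 = 22.7; e = 26.3 − 22.7 = 3.6
SSE = 25 + 5.76 + 21.16 + 14.44 + 4 + 17.64 + 10.24 + 12.96 = 111.2

SSE = 111.2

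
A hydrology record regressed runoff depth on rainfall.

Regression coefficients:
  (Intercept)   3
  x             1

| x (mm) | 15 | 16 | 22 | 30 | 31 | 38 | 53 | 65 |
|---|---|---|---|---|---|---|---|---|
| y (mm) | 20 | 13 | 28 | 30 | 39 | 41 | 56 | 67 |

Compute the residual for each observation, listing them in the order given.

2, -6, 3, -3, 5, 0, 0, -1

x=15: ŷ = 3 + 15 = 18; r = 20 − 18 = 2
x=16: ŷ = 3 + 16 = 19; r = 13 − 19 = -6
x=22: ŷ = 3 + 22 = 25; r = 28 − 25 = 3
x=30: ŷ = 3 + 30 = 33; r = 30 − 33 = -3
x=31: ŷ = 3 + 31 = 34; r = 39 − 34 = 5
x=38: ŷ = 3 + 38 = 41; r = 41 − 41 = 0
x=53: ŷ = 3 + 53 = 56; r = 56 − 56 = 0
x=65: ŷ = 3 + 65 = 68; r = 67 − 68 = -1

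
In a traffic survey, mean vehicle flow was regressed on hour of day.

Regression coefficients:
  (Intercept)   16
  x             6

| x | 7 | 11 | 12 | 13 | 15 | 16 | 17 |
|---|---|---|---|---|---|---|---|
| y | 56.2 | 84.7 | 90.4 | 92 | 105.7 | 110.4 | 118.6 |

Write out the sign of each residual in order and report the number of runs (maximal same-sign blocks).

x=7: ŷ = 16 + 6·7 = 58; e = 56.2 − 58 = -1.8
x=11: ŷ = 16 + 6·11 = 82; e = 84.7 − 82 = 2.7
x=12: ŷ = 16 + 6·12 = 88; e = 90.4 − 88 = 2.4
x=13: ŷ = 16 + 6·13 = 94; e = 92 − 94 = -2
x=15: ŷ = 16 + 6·15 = 106; e = 105.7 − 106 = -0.3
x=16: ŷ = 16 + 6·16 = 112; e = 110.4 − 112 = -1.6
x=17: ŷ = 16 + 6·17 = 118; e = 118.6 − 118 = 0.6
Signs: − + + − − − +
Runs: −×1, +×2, −×3, +×1 → 4

4 runs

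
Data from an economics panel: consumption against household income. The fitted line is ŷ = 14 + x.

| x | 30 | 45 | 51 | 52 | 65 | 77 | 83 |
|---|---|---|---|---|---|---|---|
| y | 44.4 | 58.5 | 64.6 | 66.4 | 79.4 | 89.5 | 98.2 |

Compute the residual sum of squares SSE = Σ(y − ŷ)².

x=30: ŷ = 14 + 30 = 44; e = 44.4 − 44 = 0.4
x=45: ŷ = 14 + 45 = 59; e = 58.5 − 59 = -0.5
x=51: ŷ = 14 + 51 = 65; e = 64.6 − 65 = -0.4
x=52: ŷ = 14 + 52 = 66; e = 66.4 − 66 = 0.4
x=65: ŷ = 14 + 65 = 79; e = 79.4 − 79 = 0.4
x=77: ŷ = 14 + 77 = 91; e = 89.5 − 91 = -1.5
x=83: ŷ = 14 + 83 = 97; e = 98.2 − 97 = 1.2
SSE = 0.16 + 0.25 + 0.16 + 0.16 + 0.16 + 2.25 + 1.44 = 4.58

SSE = 4.58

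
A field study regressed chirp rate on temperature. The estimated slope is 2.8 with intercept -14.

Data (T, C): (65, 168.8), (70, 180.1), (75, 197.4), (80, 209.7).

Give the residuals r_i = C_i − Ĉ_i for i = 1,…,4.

T=65: Ĉ = -14 + 2.8·65 = 168; r = 168.8 − 168 = 0.8
T=70: Ĉ = -14 + 2.8·70 = 182; r = 180.1 − 182 = -1.9
T=75: Ĉ = -14 + 2.8·75 = 196; r = 197.4 − 196 = 1.4
T=80: Ĉ = -14 + 2.8·80 = 210; r = 209.7 − 210 = -0.3

0.8, -1.9, 1.4, -0.3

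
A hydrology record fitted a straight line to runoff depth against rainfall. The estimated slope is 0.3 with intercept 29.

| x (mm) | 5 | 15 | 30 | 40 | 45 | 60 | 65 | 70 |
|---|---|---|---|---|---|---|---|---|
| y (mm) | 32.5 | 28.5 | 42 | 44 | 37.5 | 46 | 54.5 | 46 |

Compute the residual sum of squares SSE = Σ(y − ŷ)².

SSE = 132

x=5: ŷ = 29 + 0.3·5 = 30.5; r = 32.5 − 30.5 = 2
x=15: ŷ = 29 + 0.3·15 = 33.5; r = 28.5 − 33.5 = -5
x=30: ŷ = 29 + 0.3·30 = 38; r = 42 − 38 = 4
x=40: ŷ = 29 + 0.3·40 = 41; r = 44 − 41 = 3
x=45: ŷ = 29 + 0.3·45 = 42.5; r = 37.5 − 42.5 = -5
x=60: ŷ = 29 + 0.3·60 = 47; r = 46 − 47 = -1
x=65: ŷ = 29 + 0.3·65 = 48.5; r = 54.5 − 48.5 = 6
x=70: ŷ = 29 + 0.3·70 = 50; r = 46 − 50 = -4
SSE = 4 + 25 + 16 + 9 + 25 + 1 + 36 + 16 = 132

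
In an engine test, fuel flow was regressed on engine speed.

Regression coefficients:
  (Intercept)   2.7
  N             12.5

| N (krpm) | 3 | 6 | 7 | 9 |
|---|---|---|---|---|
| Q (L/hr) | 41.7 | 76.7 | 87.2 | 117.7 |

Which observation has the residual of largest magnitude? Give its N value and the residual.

N = 7, r = -3

N=3: ŷ = 2.7 + 12.5·3 = 40.2; r = 41.7 − 40.2 = 1.5
N=6: ŷ = 2.7 + 12.5·6 = 77.7; r = 76.7 − 77.7 = -1
N=7: ŷ = 2.7 + 12.5·7 = 90.2; r = 87.2 − 90.2 = -3
N=9: ŷ = 2.7 + 12.5·9 = 115.2; r = 117.7 − 115.2 = 2.5
Largest |r| is 3 at N = 7, residual -3.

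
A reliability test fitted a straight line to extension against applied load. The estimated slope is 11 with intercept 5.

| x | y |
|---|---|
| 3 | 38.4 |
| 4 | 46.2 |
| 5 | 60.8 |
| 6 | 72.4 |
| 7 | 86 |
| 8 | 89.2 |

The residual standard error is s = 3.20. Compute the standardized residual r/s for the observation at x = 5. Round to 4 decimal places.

ŷ = 5 + 11·5 = 60
r = 60.8 − 60 = 0.8
r/s = 0.8 / 3.20 = 0.2500

0.2500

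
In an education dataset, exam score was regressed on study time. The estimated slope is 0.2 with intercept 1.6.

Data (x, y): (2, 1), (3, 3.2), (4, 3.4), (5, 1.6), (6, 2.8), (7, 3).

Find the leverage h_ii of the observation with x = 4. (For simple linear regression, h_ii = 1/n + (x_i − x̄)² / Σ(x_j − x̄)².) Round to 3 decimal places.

h = 0.181

x̄ = (2 + 3 + 4 + 5 + 6 + 7)/6 = 4.5
Σ(x − x̄)² = 6.25 + 2.25 + 0.25 + 0.25 + 2.25 + 6.25 = 17.5
h = 1/6 + (-0.5)²/17.5 = 0.166667 + 0.0142857 = 0.181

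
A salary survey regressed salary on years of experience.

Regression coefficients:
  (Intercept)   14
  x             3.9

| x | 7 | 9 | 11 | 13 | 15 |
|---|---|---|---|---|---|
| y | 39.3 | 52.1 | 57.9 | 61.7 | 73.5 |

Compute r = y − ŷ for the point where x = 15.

ŷ = 14 + 3.9·15 = 72.5
r = 73.5 − 72.5 = 1

r = 1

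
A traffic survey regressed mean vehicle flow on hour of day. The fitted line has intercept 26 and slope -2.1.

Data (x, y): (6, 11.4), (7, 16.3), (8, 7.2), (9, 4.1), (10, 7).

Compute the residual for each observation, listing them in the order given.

-2, 5, -2, -3, 2

x=6: ŷ = 26 − 2.1·6 = 13.4; e = 11.4 − 13.4 = -2
x=7: ŷ = 26 − 2.1·7 = 11.3; e = 16.3 − 11.3 = 5
x=8: ŷ = 26 − 2.1·8 = 9.2; e = 7.2 − 9.2 = -2
x=9: ŷ = 26 − 2.1·9 = 7.1; e = 4.1 − 7.1 = -3
x=10: ŷ = 26 − 2.1·10 = 5; e = 7 − 5 = 2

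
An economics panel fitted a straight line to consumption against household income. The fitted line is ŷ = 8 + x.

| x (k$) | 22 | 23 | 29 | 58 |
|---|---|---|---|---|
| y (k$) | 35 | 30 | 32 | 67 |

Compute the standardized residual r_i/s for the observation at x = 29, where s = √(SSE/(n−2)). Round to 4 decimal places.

x=22: ŷ = 8 + 22 = 30; r = 35 − 30 = 5
x=23: ŷ = 8 + 23 = 31; r = 30 − 31 = -1
x=29: ŷ = 8 + 29 = 37; r = 32 − 37 = -5
x=58: ŷ = 8 + 58 = 66; r = 67 − 66 = 1
SSE = 25 + 1 + 25 + 1 = 52
s = √(52/2) = 5.09902
r/s = -5 / 5.09902 = -0.9806

-0.9806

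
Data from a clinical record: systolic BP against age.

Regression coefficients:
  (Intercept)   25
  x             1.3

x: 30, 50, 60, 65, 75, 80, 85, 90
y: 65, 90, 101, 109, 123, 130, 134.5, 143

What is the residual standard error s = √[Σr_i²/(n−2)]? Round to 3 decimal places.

x=30: ŷ = 25 + 1.3·30 = 64; r = 65 − 64 = 1
x=50: ŷ = 25 + 1.3·50 = 90; r = 90 − 90 = 0
x=60: ŷ = 25 + 1.3·60 = 103; r = 101 − 103 = -2
x=65: ŷ = 25 + 1.3·65 = 109.5; r = 109 − 109.5 = -0.5
x=75: ŷ = 25 + 1.3·75 = 122.5; r = 123 − 122.5 = 0.5
x=80: ŷ = 25 + 1.3·80 = 129; r = 130 − 129 = 1
x=85: ŷ = 25 + 1.3·85 = 135.5; r = 134.5 − 135.5 = -1
x=90: ŷ = 25 + 1.3·90 = 142; r = 143 − 142 = 1
SSE = 1 + 0 + 4 + 0.25 + 0.25 + 1 + 1 + 1 = 8.5
s = √(8.5/6) = √1.41667 ≈ 1.190

s = 1.190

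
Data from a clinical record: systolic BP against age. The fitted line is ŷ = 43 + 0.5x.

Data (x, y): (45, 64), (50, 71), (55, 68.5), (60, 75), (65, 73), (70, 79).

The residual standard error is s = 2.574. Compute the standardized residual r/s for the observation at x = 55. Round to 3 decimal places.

-0.777

ŷ = 43 + 0.5·55 = 70.5
r = 68.5 − 70.5 = -2
r/s = -2 / 2.574 = -0.777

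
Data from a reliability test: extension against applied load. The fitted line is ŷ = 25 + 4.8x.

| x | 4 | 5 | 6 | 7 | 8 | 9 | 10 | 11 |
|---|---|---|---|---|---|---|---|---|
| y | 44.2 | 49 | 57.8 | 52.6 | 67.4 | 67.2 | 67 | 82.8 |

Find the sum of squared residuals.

SSE = 130

x=4: ŷ = 25 + 4.8·4 = 44.2; e = 44.2 − 44.2 = 0
x=5: ŷ = 25 + 4.8·5 = 49; e = 49 − 49 = 0
x=6: ŷ = 25 + 4.8·6 = 53.8; e = 57.8 − 53.8 = 4
x=7: ŷ = 25 + 4.8·7 = 58.6; e = 52.6 − 58.6 = -6
x=8: ŷ = 25 + 4.8·8 = 63.4; e = 67.4 − 63.4 = 4
x=9: ŷ = 25 + 4.8·9 = 68.2; e = 67.2 − 68.2 = -1
x=10: ŷ = 25 + 4.8·10 = 73; e = 67 − 73 = -6
x=11: ŷ = 25 + 4.8·11 = 77.8; e = 82.8 − 77.8 = 5
SSE = 0 + 0 + 16 + 36 + 16 + 1 + 36 + 25 = 130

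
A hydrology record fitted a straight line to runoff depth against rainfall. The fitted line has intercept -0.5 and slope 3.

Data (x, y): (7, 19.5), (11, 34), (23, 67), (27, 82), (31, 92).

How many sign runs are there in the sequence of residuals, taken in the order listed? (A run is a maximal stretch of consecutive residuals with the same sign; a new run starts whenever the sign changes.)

5 runs

x=7: ŷ = -0.5 + 3·7 = 20.5; e = 19.5 − 20.5 = -1
x=11: ŷ = -0.5 + 3·11 = 32.5; e = 34 − 32.5 = 1.5
x=23: ŷ = -0.5 + 3·23 = 68.5; e = 67 − 68.5 = -1.5
x=27: ŷ = -0.5 + 3·27 = 80.5; e = 82 − 80.5 = 1.5
x=31: ŷ = -0.5 + 3·31 = 92.5; e = 92 − 92.5 = -0.5
Signs: − + − + −
Runs: −×1, +×1, −×1, +×1, −×1 → 5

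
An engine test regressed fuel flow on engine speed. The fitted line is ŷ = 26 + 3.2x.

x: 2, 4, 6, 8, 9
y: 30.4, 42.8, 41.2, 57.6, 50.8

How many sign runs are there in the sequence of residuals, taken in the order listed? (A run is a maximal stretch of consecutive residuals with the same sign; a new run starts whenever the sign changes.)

x=2: ŷ = 26 + 3.2·2 = 32.4; e = 30.4 − 32.4 = -2
x=4: ŷ = 26 + 3.2·4 = 38.8; e = 42.8 − 38.8 = 4
x=6: ŷ = 26 + 3.2·6 = 45.2; e = 41.2 − 45.2 = -4
x=8: ŷ = 26 + 3.2·8 = 51.6; e = 57.6 − 51.6 = 6
x=9: ŷ = 26 + 3.2·9 = 54.8; e = 50.8 − 54.8 = -4
Signs: − + − + −
Runs: −×1, +×1, −×1, +×1, −×1 → 5

5 runs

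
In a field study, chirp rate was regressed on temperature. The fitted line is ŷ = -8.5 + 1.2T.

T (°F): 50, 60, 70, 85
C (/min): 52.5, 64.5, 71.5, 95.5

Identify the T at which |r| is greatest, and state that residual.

T=50: ŷ = -8.5 + 1.2·50 = 51.5; r = 52.5 − 51.5 = 1
T=60: ŷ = -8.5 + 1.2·60 = 63.5; r = 64.5 − 63.5 = 1
T=70: ŷ = -8.5 + 1.2·70 = 75.5; r = 71.5 − 75.5 = -4
T=85: ŷ = -8.5 + 1.2·85 = 93.5; r = 95.5 − 93.5 = 2
Largest |r| is 4 at T = 70, residual -4.

T = 70, r = -4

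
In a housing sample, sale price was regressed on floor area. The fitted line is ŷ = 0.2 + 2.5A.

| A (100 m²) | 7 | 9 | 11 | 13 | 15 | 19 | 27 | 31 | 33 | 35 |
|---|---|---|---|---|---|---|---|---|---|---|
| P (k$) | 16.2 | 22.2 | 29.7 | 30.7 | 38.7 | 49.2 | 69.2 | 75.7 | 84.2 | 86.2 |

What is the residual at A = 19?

e = 1.5

ŷ = 0.2 + 2.5·19 = 47.7
e = 49.2 − 47.7 = 1.5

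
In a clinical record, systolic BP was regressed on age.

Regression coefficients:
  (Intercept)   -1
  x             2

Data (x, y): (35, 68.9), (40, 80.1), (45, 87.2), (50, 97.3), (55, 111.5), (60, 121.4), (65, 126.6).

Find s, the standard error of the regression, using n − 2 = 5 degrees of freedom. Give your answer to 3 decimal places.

s = 2.241

x=35: ŷ = -1 + 2·35 = 69; r = 68.9 − 69 = -0.1
x=40: ŷ = -1 + 2·40 = 79; r = 80.1 − 79 = 1.1
x=45: ŷ = -1 + 2·45 = 89; r = 87.2 − 89 = -1.8
x=50: ŷ = -1 + 2·50 = 99; r = 97.3 − 99 = -1.7
x=55: ŷ = -1 + 2·55 = 109; r = 111.5 − 109 = 2.5
x=60: ŷ = -1 + 2·60 = 119; r = 121.4 − 119 = 2.4
x=65: ŷ = -1 + 2·65 = 129; r = 126.6 − 129 = -2.4
SSE = 0.01 + 1.21 + 3.24 + 2.89 + 6.25 + 5.76 + 5.76 = 25.12
s = √(25.12/5) = √5.024 ≈ 2.241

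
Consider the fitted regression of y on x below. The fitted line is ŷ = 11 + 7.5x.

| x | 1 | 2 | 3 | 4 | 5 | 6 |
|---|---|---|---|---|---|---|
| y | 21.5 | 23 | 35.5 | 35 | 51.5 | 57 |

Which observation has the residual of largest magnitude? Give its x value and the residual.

x = 4, e = -6

x=1: ŷ = 11 + 7.5·1 = 18.5; e = 21.5 − 18.5 = 3
x=2: ŷ = 11 + 7.5·2 = 26; e = 23 − 26 = -3
x=3: ŷ = 11 + 7.5·3 = 33.5; e = 35.5 − 33.5 = 2
x=4: ŷ = 11 + 7.5·4 = 41; e = 35 − 41 = -6
x=5: ŷ = 11 + 7.5·5 = 48.5; e = 51.5 − 48.5 = 3
x=6: ŷ = 11 + 7.5·6 = 56; e = 57 − 56 = 1
Largest |e| is 6 at x = 4, residual -6.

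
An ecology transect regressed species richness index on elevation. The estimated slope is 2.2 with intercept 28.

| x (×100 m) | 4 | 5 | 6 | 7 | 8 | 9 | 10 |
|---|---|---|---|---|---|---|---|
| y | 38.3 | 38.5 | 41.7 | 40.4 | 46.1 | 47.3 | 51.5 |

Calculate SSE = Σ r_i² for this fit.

x=4: ŷ = 28 + 2.2·4 = 36.8; r = 38.3 − 36.8 = 1.5
x=5: ŷ = 28 + 2.2·5 = 39; r = 38.5 − 39 = -0.5
x=6: ŷ = 28 + 2.2·6 = 41.2; r = 41.7 − 41.2 = 0.5
x=7: ŷ = 28 + 2.2·7 = 43.4; r = 40.4 − 43.4 = -3
x=8: ŷ = 28 + 2.2·8 = 45.6; r = 46.1 − 45.6 = 0.5
x=9: ŷ = 28 + 2.2·9 = 47.8; r = 47.3 − 47.8 = -0.5
x=10: ŷ = 28 + 2.2·10 = 50; r = 51.5 − 50 = 1.5
SSE = 2.25 + 0.25 + 0.25 + 9 + 0.25 + 0.25 + 2.25 = 14.5

SSE = 14.5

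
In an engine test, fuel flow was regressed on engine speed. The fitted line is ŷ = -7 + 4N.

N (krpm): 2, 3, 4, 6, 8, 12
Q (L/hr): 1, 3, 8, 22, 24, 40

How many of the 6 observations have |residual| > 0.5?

5

N=2: ŷ = -7 + 4·2 = 1; r = 1 − 1 = 0
N=3: ŷ = -7 + 4·3 = 5; r = 3 − 5 = -2
N=4: ŷ = -7 + 4·4 = 9; r = 8 − 9 = -1
N=6: ŷ = -7 + 4·6 = 17; r = 22 − 17 = 5
N=8: ŷ = -7 + 4·8 = 25; r = 24 − 25 = -1
N=12: ŷ = -7 + 4·12 = 41; r = 40 − 41 = -1
|r| > 0.5: N=3 (|r|=2), N=4 (|r|=1), N=6 (|r|=5), N=8 (|r|=1), N=12 (|r|=1) → 5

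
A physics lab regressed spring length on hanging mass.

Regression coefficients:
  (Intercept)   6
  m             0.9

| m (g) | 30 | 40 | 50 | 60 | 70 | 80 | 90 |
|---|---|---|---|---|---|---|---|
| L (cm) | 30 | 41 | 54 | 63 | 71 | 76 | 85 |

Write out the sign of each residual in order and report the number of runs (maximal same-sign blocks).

3 runs

m=30: ŷ = 6 + 0.9·30 = 33; r = 30 − 33 = -3
m=40: ŷ = 6 + 0.9·40 = 42; r = 41 − 42 = -1
m=50: ŷ = 6 + 0.9·50 = 51; r = 54 − 51 = 3
m=60: ŷ = 6 + 0.9·60 = 60; r = 63 − 60 = 3
m=70: ŷ = 6 + 0.9·70 = 69; r = 71 − 69 = 2
m=80: ŷ = 6 + 0.9·80 = 78; r = 76 − 78 = -2
m=90: ŷ = 6 + 0.9·90 = 87; r = 85 − 87 = -2
Signs: − − + + + − −
Runs: −×2, +×3, −×2 → 3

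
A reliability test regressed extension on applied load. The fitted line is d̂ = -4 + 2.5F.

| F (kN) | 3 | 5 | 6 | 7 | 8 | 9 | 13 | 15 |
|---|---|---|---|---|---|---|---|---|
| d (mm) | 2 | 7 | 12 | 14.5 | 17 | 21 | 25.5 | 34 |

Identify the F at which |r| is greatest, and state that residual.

F = 13, r = -3

F=3: d̂ = -4 + 2.5·3 = 3.5; r = 2 − 3.5 = -1.5
F=5: d̂ = -4 + 2.5·5 = 8.5; r = 7 − 8.5 = -1.5
F=6: d̂ = -4 + 2.5·6 = 11; r = 12 − 11 = 1
F=7: d̂ = -4 + 2.5·7 = 13.5; r = 14.5 − 13.5 = 1
F=8: d̂ = -4 + 2.5·8 = 16; r = 17 − 16 = 1
F=9: d̂ = -4 + 2.5·9 = 18.5; r = 21 − 18.5 = 2.5
F=13: d̂ = -4 + 2.5·13 = 28.5; r = 25.5 − 28.5 = -3
F=15: d̂ = -4 + 2.5·15 = 33.5; r = 34 − 33.5 = 0.5
Largest |r| is 3 at F = 13, residual -3.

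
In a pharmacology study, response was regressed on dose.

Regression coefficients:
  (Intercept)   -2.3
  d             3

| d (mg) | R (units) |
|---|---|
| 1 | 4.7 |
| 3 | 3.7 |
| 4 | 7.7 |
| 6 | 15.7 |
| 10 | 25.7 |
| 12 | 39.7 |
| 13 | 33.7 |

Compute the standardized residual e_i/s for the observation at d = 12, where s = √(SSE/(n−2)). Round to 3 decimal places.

1.519

d=1: ŷ = -2.3 + 3·1 = 0.7; e = 4.7 − 0.7 = 4
d=3: ŷ = -2.3 + 3·3 = 6.7; e = 3.7 − 6.7 = -3
d=4: ŷ = -2.3 + 3·4 = 9.7; e = 7.7 − 9.7 = -2
d=6: ŷ = -2.3 + 3·6 = 15.7; e = 15.7 − 15.7 = 0
d=10: ŷ = -2.3 + 3·10 = 27.7; e = 25.7 − 27.7 = -2
d=12: ŷ = -2.3 + 3·12 = 33.7; e = 39.7 − 33.7 = 6
d=13: ŷ = -2.3 + 3·13 = 36.7; e = 33.7 − 36.7 = -3
SSE = 16 + 9 + 4 + 0 + 4 + 36 + 9 = 78
s = √(78/5) = 3.94968
e/s = 6 / 3.94968 = 1.519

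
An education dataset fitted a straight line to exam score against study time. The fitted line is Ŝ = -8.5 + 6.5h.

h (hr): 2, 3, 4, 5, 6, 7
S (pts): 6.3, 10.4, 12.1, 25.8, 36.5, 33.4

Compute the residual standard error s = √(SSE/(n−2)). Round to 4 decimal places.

s = 4.6087

h=2: Ŝ = -8.5 + 6.5·2 = 4.5; r = 6.3 − 4.5 = 1.8
h=3: Ŝ = -8.5 + 6.5·3 = 11; r = 10.4 − 11 = -0.6
h=4: Ŝ = -8.5 + 6.5·4 = 17.5; r = 12.1 − 17.5 = -5.4
h=5: Ŝ = -8.5 + 6.5·5 = 24; r = 25.8 − 24 = 1.8
h=6: Ŝ = -8.5 + 6.5·6 = 30.5; r = 36.5 − 30.5 = 6
h=7: Ŝ = -8.5 + 6.5·7 = 37; r = 33.4 − 37 = -3.6
SSE = 3.24 + 0.36 + 29.16 + 3.24 + 36 + 12.96 = 84.96
s = √(84.96/4) = √21.24 ≈ 4.6087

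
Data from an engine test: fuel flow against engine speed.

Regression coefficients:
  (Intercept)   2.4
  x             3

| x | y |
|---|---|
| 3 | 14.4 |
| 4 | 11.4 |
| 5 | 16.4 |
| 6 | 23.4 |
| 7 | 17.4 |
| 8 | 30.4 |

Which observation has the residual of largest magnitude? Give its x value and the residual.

x=3: ŷ = 2.4 + 3·3 = 11.4; e = 14.4 − 11.4 = 3
x=4: ŷ = 2.4 + 3·4 = 14.4; e = 11.4 − 14.4 = -3
x=5: ŷ = 2.4 + 3·5 = 17.4; e = 16.4 − 17.4 = -1
x=6: ŷ = 2.4 + 3·6 = 20.4; e = 23.4 − 20.4 = 3
x=7: ŷ = 2.4 + 3·7 = 23.4; e = 17.4 − 23.4 = -6
x=8: ŷ = 2.4 + 3·8 = 26.4; e = 30.4 − 26.4 = 4
Largest |e| is 6 at x = 7, residual -6.

x = 7, e = -6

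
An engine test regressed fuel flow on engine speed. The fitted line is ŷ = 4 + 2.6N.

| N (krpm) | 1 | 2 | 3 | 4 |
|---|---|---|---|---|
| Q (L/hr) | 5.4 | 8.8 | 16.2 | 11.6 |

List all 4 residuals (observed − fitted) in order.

-1.2, -0.4, 4.4, -2.8

N=1: ŷ = 4 + 2.6·1 = 6.6; r = 5.4 − 6.6 = -1.2
N=2: ŷ = 4 + 2.6·2 = 9.2; r = 8.8 − 9.2 = -0.4
N=3: ŷ = 4 + 2.6·3 = 11.8; r = 16.2 − 11.8 = 4.4
N=4: ŷ = 4 + 2.6·4 = 14.4; r = 11.6 − 14.4 = -2.8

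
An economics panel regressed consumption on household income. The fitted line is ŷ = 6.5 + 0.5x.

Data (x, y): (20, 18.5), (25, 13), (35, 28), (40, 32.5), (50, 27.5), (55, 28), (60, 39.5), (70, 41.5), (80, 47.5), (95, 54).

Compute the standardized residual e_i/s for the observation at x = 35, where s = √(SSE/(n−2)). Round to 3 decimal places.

0.912

x=20: ŷ = 6.5 + 0.5·20 = 16.5; e = 18.5 − 16.5 = 2
x=25: ŷ = 6.5 + 0.5·25 = 19; e = 13 − 19 = -6
x=35: ŷ = 6.5 + 0.5·35 = 24; e = 28 − 24 = 4
x=40: ŷ = 6.5 + 0.5·40 = 26.5; e = 32.5 − 26.5 = 6
x=50: ŷ = 6.5 + 0.5·50 = 31.5; e = 27.5 − 31.5 = -4
x=55: ŷ = 6.5 + 0.5·55 = 34; e = 28 − 34 = -6
x=60: ŷ = 6.5 + 0.5·60 = 36.5; e = 39.5 − 36.5 = 3
x=70: ŷ = 6.5 + 0.5·70 = 41.5; e = 41.5 − 41.5 = 0
x=80: ŷ = 6.5 + 0.5·80 = 46.5; e = 47.5 − 46.5 = 1
x=95: ŷ = 6.5 + 0.5·95 = 54; e = 54 − 54 = 0
SSE = 4 + 36 + 16 + 36 + 16 + 36 + 9 + 0 + 1 + 0 = 154
s = √(154/8) = 4.38748
e/s = 4 / 4.38748 = 0.912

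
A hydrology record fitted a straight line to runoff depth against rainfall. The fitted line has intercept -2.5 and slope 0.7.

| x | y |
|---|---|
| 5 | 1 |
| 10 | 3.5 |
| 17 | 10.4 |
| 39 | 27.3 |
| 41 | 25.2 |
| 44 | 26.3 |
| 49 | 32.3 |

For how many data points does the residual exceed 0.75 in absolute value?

5

x=5: ŷ = -2.5 + 0.7·5 = 1; e = 1 − 1 = 0
x=10: ŷ = -2.5 + 0.7·10 = 4.5; e = 3.5 − 4.5 = -1
x=17: ŷ = -2.5 + 0.7·17 = 9.4; e = 10.4 − 9.4 = 1
x=39: ŷ = -2.5 + 0.7·39 = 24.8; e = 27.3 − 24.8 = 2.5
x=41: ŷ = -2.5 + 0.7·41 = 26.2; e = 25.2 − 26.2 = -1
x=44: ŷ = -2.5 + 0.7·44 = 28.3; e = 26.3 − 28.3 = -2
x=49: ŷ = -2.5 + 0.7·49 = 31.8; e = 32.3 − 31.8 = 0.5
|e| > 0.75: x=10 (|e|=1), x=17 (|e|=1), x=39 (|e|=2.5), x=41 (|e|=1), x=44 (|e|=2) → 5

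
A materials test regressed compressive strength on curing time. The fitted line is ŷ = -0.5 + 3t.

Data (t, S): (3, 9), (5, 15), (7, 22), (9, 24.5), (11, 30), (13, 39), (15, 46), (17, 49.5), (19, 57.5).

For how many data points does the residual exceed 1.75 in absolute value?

t=3: ŷ = -0.5 + 3·3 = 8.5; r = 9 − 8.5 = 0.5
t=5: ŷ = -0.5 + 3·5 = 14.5; r = 15 − 14.5 = 0.5
t=7: ŷ = -0.5 + 3·7 = 20.5; r = 22 − 20.5 = 1.5
t=9: ŷ = -0.5 + 3·9 = 26.5; r = 24.5 − 26.5 = -2
t=11: ŷ = -0.5 + 3·11 = 32.5; r = 30 − 32.5 = -2.5
t=13: ŷ = -0.5 + 3·13 = 38.5; r = 39 − 38.5 = 0.5
t=15: ŷ = -0.5 + 3·15 = 44.5; r = 46 − 44.5 = 1.5
t=17: ŷ = -0.5 + 3·17 = 50.5; r = 49.5 − 50.5 = -1
t=19: ŷ = -0.5 + 3·19 = 56.5; r = 57.5 − 56.5 = 1
|r| > 1.75: t=9 (|r|=2), t=11 (|r|=2.5) → 2

2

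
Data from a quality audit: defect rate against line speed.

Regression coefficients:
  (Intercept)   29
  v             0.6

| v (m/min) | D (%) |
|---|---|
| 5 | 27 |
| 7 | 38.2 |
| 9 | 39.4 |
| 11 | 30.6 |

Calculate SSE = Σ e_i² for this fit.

SSE = 100

v=5: D̂ = 29 + 0.6·5 = 32; e = 27 − 32 = -5
v=7: D̂ = 29 + 0.6·7 = 33.2; e = 38.2 − 33.2 = 5
v=9: D̂ = 29 + 0.6·9 = 34.4; e = 39.4 − 34.4 = 5
v=11: D̂ = 29 + 0.6·11 = 35.6; e = 30.6 − 35.6 = -5
SSE = 25 + 25 + 25 + 25 = 100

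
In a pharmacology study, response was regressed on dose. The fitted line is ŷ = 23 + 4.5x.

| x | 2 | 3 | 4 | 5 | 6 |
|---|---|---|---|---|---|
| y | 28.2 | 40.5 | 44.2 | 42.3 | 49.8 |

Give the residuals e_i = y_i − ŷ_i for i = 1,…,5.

-3.8, 4, 3.2, -3.2, -0.2

x=2: ŷ = 23 + 4.5·2 = 32; e = 28.2 − 32 = -3.8
x=3: ŷ = 23 + 4.5·3 = 36.5; e = 40.5 − 36.5 = 4
x=4: ŷ = 23 + 4.5·4 = 41; e = 44.2 − 41 = 3.2
x=5: ŷ = 23 + 4.5·5 = 45.5; e = 42.3 − 45.5 = -3.2
x=6: ŷ = 23 + 4.5·6 = 50; e = 49.8 − 50 = -0.2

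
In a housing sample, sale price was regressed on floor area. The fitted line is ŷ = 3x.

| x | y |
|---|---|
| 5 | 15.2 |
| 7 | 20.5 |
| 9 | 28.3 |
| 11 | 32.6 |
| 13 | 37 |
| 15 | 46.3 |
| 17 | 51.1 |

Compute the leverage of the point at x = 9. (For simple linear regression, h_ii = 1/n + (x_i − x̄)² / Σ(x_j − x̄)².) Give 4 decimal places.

h = 0.1786

x̄ = (5 + 7 + 9 + 11 + 13 + 15 + 17)/7 = 11
Σ(x − x̄)² = 36 + 16 + 4 + 0 + 4 + 16 + 36 = 112
h = 1/7 + (-2)²/112 = 0.142857 + 0.0357143 = 0.1786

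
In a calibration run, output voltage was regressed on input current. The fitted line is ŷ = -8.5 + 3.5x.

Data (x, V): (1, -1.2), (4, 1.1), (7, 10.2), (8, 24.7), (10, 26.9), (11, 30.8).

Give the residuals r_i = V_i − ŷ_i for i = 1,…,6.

3.8, -4.4, -5.8, 5.2, 0.4, 0.8

x=1: ŷ = -8.5 + 3.5·1 = -5; r = -1.2 − (-5) = 3.8
x=4: ŷ = -8.5 + 3.5·4 = 5.5; r = 1.1 − 5.5 = -4.4
x=7: ŷ = -8.5 + 3.5·7 = 16; r = 10.2 − 16 = -5.8
x=8: ŷ = -8.5 + 3.5·8 = 19.5; r = 24.7 − 19.5 = 5.2
x=10: ŷ = -8.5 + 3.5·10 = 26.5; r = 26.9 − 26.5 = 0.4
x=11: ŷ = -8.5 + 3.5·11 = 30; r = 30.8 − 30 = 0.8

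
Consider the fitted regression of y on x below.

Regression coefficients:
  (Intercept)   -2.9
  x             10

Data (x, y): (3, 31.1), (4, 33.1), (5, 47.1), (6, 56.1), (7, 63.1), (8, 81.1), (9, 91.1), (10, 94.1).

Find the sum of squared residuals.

SSE = 90

x=3: ŷ = -2.9 + 10·3 = 27.1; e = 31.1 − 27.1 = 4
x=4: ŷ = -2.9 + 10·4 = 37.1; e = 33.1 − 37.1 = -4
x=5: ŷ = -2.9 + 10·5 = 47.1; e = 47.1 − 47.1 = 0
x=6: ŷ = -2.9 + 10·6 = 57.1; e = 56.1 − 57.1 = -1
x=7: ŷ = -2.9 + 10·7 = 67.1; e = 63.1 − 67.1 = -4
x=8: ŷ = -2.9 + 10·8 = 77.1; e = 81.1 − 77.1 = 4
x=9: ŷ = -2.9 + 10·9 = 87.1; e = 91.1 − 87.1 = 4
x=10: ŷ = -2.9 + 10·10 = 97.1; e = 94.1 − 97.1 = -3
SSE = 16 + 16 + 0 + 1 + 16 + 16 + 16 + 9 = 90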